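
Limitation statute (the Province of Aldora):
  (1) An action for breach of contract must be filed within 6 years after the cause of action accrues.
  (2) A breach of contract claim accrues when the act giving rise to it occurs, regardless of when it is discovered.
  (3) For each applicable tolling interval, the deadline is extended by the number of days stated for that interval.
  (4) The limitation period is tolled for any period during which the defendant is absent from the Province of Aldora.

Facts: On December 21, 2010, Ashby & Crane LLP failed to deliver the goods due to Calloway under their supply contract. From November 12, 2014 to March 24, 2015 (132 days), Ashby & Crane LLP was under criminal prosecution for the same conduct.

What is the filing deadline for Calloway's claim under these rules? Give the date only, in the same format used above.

December 21, 2016

The claim accrued on December 21, 2010, when the wrongful act occurred.
6 years from December 21, 2010 is December 21, 2016.
No stated provision tolls the period for a criminal prosecution, so the interval from November 12, 2014 to March 24, 2015 has no effect on the deadline.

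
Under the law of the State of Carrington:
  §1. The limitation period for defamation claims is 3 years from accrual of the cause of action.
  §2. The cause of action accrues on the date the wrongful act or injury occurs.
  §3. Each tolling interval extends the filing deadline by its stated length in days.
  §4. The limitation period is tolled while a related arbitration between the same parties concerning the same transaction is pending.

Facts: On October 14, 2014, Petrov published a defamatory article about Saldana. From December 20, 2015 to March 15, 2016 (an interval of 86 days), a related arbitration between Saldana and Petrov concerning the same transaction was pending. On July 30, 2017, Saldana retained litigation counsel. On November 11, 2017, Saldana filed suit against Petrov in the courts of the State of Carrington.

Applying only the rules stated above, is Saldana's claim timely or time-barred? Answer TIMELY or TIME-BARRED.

TIMELY

The limitation period began to run on October 14, 2014.
Adding the 3 years base period to October 14, 2014 gives a deadline of October 14, 2017, before any tolling.
The period was tolled for 86 days by the pending related arbitration (December 20, 2015 to March 15, 2016), pushing the deadline to January 8, 2018.
None of the other events listed affects the running of the period under the stated rules.
Filing on November 11, 2017 beat the January 8, 2018 deadline — the action is timely.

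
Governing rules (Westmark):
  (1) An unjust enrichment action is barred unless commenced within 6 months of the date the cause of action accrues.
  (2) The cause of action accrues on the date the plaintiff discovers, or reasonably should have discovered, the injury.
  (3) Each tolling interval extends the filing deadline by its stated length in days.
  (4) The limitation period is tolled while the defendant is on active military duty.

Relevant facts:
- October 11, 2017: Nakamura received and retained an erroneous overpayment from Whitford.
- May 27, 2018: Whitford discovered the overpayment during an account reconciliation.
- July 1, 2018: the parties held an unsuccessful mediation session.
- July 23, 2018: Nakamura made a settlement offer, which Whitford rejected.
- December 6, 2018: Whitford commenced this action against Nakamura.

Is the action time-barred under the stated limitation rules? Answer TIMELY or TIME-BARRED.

TIME-BARRED

Accrual is tied to discovery, so the period began on May 27, 2018 rather than on October 11, 2017 when the act occurred.
6 months from May 27, 2018 is November 27, 2018.
The other events in the timeline have no effect on the limitation period under the stated rules.
Filing on December 6, 2018 missed the November 27, 2018 deadline — the action is time-barred.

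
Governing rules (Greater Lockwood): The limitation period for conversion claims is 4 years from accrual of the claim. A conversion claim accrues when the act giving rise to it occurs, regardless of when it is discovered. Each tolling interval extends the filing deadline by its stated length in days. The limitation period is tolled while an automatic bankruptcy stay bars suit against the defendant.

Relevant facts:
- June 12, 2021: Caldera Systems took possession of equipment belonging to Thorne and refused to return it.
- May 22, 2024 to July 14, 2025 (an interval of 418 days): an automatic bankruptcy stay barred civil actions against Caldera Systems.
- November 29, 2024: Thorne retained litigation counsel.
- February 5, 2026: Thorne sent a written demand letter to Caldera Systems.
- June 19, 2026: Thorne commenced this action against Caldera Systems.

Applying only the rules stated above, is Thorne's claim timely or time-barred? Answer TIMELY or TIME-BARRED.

TIMELY

The claim accrued on June 12, 2021, when the wrongful act occurred.
Adding the 4 years base period to June 12, 2021 gives a deadline of June 12, 2025, before any tolling.
The period was tolled for 418 days by the automatic bankruptcy stay (May 22, 2024 to July 14, 2025), pushing the deadline to August 4, 2026.
Nothing else in the chronology tolls or restarts the period.
The June 19, 2026 filing precedes the August 4, 2026 deadline; the claim is timely.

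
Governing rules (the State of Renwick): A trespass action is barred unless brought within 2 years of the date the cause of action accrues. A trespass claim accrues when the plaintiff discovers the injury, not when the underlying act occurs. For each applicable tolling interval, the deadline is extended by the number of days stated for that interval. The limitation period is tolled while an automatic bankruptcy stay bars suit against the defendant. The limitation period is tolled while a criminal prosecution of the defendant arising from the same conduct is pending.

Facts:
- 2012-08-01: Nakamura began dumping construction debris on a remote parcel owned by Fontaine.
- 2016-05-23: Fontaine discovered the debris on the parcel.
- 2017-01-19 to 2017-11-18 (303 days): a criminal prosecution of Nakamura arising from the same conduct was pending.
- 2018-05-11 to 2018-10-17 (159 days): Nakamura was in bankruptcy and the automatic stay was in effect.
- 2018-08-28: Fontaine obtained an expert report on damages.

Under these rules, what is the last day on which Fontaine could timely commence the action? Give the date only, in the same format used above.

Under the discovery rule, the claim accrued on 2016-05-23, when Fontaine discovered the injury — not on the 2012-08-01 date of the underlying act.
Adding the 2 years base period to 2016-05-23 gives a deadline of 2018-05-23, before any tolling.
The period was tolled for 303 days by the pending criminal prosecution (2017-01-19 to 2017-11-18), pushing the deadline to 2019-03-22.
The period was tolled for 159 days by the automatic bankruptcy stay (2018-05-11 to 2018-10-17), pushing the deadline to 2019-08-28.
None of the other events listed affects the running of the period under the stated rules.

2019-08-28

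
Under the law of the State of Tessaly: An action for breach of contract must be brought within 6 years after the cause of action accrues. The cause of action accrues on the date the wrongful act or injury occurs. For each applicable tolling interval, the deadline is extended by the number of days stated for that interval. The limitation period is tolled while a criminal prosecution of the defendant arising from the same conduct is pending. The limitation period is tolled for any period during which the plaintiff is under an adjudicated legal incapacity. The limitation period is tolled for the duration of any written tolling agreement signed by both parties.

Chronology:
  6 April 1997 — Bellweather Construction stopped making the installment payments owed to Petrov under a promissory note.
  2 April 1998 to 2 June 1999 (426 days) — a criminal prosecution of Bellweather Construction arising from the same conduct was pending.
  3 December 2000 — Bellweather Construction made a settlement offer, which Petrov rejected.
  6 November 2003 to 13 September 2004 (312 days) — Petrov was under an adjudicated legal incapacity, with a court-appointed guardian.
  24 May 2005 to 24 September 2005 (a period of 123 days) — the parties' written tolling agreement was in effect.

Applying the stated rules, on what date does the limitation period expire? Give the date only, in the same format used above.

13 April 2005

The cause of action accrued on 6 April 1997, the date of the act.
6 years from 6 April 1997 is 6 April 2003.
Because the pending criminal prosecution ran from 2 April 1998 to 2 June 1999, the deadline is extended by 426 days to 5 June 2004.
The plaintiff's legal incapacity from 6 November 2003 to 13 September 2004 tolled the period for 312 days, extending the deadline to 13 April 2005.
The written tolling agreement starting 24 May 2005 came too late — the period had run on 13 April 2005 — and so does not extend the deadline.
The other events in the timeline have no effect on the limitation period under the stated rules.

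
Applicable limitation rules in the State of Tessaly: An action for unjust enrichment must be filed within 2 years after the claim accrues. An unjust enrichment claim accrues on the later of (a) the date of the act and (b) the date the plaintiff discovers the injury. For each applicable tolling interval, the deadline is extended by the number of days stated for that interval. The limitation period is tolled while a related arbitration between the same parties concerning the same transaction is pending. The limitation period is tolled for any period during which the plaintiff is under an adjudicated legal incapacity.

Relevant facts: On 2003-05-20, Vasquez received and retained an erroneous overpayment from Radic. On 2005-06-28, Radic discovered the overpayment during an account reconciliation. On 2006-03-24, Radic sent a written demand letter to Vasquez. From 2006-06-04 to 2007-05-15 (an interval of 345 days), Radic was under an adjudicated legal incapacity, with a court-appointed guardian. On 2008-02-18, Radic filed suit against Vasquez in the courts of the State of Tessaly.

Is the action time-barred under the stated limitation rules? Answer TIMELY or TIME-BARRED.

TIMELY

Because discovery on 2005-06-28 post-dates the 2003-05-20 act, accrual under the later-of rule falls on 2005-06-28.
2 years from 2005-06-28 is 2007-06-28.
The plaintiff's legal incapacity from 2006-06-04 to 2007-05-15 tolled the period for 345 days, extending the deadline to 2008-06-07.
Nothing else in the chronology tolls or restarts the period.
The 2008-02-18 filing precedes the 2008-06-07 deadline; the claim is timely.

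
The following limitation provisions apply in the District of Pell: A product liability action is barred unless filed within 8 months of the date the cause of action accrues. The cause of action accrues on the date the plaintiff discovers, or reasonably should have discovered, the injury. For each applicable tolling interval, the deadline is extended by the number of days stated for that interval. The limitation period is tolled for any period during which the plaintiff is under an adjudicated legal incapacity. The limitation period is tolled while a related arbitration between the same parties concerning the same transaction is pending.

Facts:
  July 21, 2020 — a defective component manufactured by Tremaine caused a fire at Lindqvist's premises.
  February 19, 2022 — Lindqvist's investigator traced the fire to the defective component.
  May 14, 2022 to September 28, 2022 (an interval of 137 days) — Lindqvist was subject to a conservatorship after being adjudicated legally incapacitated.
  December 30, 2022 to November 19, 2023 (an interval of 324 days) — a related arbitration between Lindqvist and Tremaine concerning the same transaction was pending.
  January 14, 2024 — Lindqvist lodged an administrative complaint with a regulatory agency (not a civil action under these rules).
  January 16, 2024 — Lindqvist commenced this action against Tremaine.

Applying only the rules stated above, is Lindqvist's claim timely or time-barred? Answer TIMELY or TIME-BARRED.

Under the discovery rule, the claim accrued on February 19, 2022, when Lindqvist discovered the injury — not on the July 21, 2020 date of the underlying act.
Adding the 8 months base period to February 19, 2022 gives a deadline of October 19, 2022, before any tolling.
Because the plaintiff's legal incapacity ran from May 14, 2022 to September 28, 2022, the deadline is extended by 137 days to March 5, 2023.
The pending related arbitration from December 30, 2022 to November 19, 2023 tolled the period for 324 days, extending the deadline to January 23, 2024.
Nothing else in the chronology tolls or restarts the period.
Lindqvist filed on January 16, 2024, before the January 23, 2024 deadline, so the action is timely.

TIMELY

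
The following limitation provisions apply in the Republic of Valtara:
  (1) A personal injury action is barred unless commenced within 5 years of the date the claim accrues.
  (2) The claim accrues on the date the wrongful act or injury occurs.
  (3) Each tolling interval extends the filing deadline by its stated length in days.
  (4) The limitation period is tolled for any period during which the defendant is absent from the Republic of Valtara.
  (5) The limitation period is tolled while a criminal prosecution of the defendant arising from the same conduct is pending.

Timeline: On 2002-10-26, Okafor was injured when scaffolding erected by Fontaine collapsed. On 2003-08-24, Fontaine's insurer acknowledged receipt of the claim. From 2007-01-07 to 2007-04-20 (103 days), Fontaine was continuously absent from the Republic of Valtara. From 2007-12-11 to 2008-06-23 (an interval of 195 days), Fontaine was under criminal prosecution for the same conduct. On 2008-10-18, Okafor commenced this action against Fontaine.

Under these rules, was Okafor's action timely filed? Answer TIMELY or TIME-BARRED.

The claim accrued on 2002-10-26, when the wrongful act occurred.
Adding the 5 years base period to 2002-10-26 gives a deadline of 2007-10-26, before any tolling.
The period was tolled for 103 days by the defendant's absence from the jurisdiction (2007-01-07 to 2007-04-20), pushing the deadline to 2008-02-06.
Because the pending criminal prosecution ran from 2007-12-11 to 2008-06-23, the deadline is extended by 195 days to 2008-08-19.
Nothing else in the chronology tolls or restarts the period.
Filing on 2008-10-18 missed the 2008-08-19 deadline — the action is time-barred.

TIME-BARRED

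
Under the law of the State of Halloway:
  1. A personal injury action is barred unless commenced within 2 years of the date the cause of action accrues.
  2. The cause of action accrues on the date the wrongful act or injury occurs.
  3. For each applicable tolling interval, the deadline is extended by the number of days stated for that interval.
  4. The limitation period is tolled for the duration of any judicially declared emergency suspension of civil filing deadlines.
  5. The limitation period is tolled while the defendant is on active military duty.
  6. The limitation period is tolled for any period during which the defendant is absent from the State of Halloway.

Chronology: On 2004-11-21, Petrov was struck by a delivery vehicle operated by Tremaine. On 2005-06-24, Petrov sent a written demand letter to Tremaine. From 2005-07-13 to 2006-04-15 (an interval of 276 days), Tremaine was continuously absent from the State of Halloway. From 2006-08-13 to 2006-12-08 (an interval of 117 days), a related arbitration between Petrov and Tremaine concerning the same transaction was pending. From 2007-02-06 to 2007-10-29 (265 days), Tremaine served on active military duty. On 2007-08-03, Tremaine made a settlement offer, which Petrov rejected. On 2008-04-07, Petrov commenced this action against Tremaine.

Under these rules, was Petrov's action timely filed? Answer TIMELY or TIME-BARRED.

TIMELY

The cause of action accrued on 2004-11-21, the date of the act.
The untolled deadline — 2 years after 2004-11-21 — is 2006-11-21.
Because the defendant's absence from the jurisdiction ran from 2005-07-13 to 2006-04-15, the deadline is extended by 276 days to 2007-08-24.
Because the defendant's active military service ran from 2007-02-06 to 2007-10-29, the deadline is extended by 265 days to 2008-05-15.
No stated provision tolls the period for a pending arbitration, so the interval from 2006-08-13 to 2006-12-08 has no effect on the deadline.
The other events in the timeline have no effect on the limitation period under the stated rules.
The 2008-04-07 filing precedes the 2008-05-15 deadline; the claim is timely.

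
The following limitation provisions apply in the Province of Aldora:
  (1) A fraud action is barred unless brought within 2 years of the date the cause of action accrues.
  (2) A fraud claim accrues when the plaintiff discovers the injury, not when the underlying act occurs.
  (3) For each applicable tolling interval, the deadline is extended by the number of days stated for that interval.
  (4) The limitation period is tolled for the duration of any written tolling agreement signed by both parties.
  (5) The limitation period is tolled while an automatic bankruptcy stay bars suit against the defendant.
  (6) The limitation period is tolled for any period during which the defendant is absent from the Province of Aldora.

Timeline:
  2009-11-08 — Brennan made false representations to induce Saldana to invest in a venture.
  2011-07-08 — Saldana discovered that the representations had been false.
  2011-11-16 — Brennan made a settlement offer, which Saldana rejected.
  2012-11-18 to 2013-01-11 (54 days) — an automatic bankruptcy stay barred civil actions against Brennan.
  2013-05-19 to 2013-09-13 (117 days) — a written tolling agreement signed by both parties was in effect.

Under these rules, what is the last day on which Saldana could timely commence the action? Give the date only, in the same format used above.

2013-12-26

Accrual is tied to discovery, so the period began on 2011-07-08 rather than on 2009-11-08 when the act occurred.
Adding the 2 years base period to 2011-07-08 gives a deadline of 2013-07-08, before any tolling.
Because the automatic bankruptcy stay ran from 2012-11-18 to 2013-01-11, the deadline is extended by 54 days to 2013-08-31.
The period was tolled for 117 days by the written tolling agreement (2013-05-19 to 2013-09-13), pushing the deadline to 2013-12-26.
None of the other events listed affects the running of the period under the stated rules.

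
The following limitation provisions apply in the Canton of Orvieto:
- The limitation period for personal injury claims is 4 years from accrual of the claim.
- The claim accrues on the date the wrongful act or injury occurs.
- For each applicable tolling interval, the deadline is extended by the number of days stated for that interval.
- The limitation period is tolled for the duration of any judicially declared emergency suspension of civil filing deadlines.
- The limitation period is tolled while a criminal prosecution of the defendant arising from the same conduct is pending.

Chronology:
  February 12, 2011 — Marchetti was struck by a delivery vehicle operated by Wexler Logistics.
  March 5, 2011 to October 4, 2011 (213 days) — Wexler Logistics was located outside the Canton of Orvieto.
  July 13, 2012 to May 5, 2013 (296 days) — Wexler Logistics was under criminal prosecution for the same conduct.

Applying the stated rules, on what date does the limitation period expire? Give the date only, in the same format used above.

December 5, 2015

The limitation period began to run on February 12, 2011.
4 years from February 12, 2011 is February 12, 2015.
Because the pending criminal prosecution ran from July 13, 2012 to May 5, 2013, the deadline is extended by 296 days to December 5, 2015.
No stated provision tolls the period for the defendant's absence, so the interval from March 5, 2011 to October 4, 2011 has no effect on the deadline.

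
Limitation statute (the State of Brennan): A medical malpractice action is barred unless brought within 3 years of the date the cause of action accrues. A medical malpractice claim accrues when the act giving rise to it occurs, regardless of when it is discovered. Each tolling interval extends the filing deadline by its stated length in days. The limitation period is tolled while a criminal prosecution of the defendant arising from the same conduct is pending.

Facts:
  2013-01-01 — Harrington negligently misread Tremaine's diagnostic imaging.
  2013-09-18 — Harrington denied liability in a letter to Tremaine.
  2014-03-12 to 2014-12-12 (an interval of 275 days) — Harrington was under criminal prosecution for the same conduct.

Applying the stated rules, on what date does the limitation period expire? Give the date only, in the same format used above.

The limitation period began to run on 2013-01-01.
Adding the 3 years base period to 2013-01-01 gives a deadline of 2016-01-01, before any tolling.
Because the pending criminal prosecution ran from 2014-03-12 to 2014-12-12, the deadline is extended by 275 days to 2016-10-02.
The other events in the timeline have no effect on the limitation period under the stated rules.

2016-10-02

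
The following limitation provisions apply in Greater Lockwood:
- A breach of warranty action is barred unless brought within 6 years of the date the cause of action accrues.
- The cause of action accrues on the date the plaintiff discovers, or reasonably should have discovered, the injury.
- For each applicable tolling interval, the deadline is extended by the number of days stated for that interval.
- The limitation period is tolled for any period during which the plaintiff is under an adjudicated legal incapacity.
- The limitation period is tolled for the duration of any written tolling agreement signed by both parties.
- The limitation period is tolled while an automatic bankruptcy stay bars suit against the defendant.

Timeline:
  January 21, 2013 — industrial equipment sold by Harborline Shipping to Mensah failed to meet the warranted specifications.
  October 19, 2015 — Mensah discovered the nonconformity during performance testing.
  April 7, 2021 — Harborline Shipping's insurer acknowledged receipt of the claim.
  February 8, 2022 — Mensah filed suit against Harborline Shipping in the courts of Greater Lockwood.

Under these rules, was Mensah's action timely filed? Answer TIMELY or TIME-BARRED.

The claim did not accrue until Mensah discovered the injury on October 19, 2015; the January 21, 2013 act date does not start the clock under the stated rule.
6 years from October 19, 2015 is October 19, 2021.
Nothing else in the chronology tolls or restarts the period.
Mensah filed on February 8, 2022, after the October 19, 2021 deadline, so the action is time-barred.

TIME-BARRED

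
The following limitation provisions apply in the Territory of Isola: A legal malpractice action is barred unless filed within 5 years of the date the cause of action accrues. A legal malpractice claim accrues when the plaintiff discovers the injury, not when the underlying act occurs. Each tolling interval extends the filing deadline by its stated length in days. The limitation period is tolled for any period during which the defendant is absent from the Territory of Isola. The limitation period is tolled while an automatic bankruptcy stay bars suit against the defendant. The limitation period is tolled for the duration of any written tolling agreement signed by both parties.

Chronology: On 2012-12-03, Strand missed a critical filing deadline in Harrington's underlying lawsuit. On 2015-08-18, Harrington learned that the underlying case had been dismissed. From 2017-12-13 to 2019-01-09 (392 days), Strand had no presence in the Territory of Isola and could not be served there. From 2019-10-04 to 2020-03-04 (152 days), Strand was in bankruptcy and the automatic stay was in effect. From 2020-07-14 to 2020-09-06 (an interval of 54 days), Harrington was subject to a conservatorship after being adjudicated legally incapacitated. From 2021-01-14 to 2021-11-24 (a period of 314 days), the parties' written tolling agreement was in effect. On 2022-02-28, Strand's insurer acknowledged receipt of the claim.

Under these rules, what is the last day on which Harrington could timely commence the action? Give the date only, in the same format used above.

2022-12-24

The claim did not accrue until Harrington discovered the injury on 2015-08-18; the 2012-12-03 act date does not start the clock under the stated rule.
The untolled deadline — 5 years after 2015-08-18 — is 2020-08-18.
Because the defendant's absence from the jurisdiction ran from 2017-12-13 to 2019-01-09, the deadline is extended by 392 days to 2021-09-14.
Because the automatic bankruptcy stay ran from 2019-10-04 to 2020-03-04, the deadline is extended by 152 days to 2022-02-13.
Because the written tolling agreement ran from 2021-01-14 to 2021-11-24, the deadline is extended by 314 days to 2022-12-24.
Although the plaintiff's incapacity ran from 2020-07-14 to 2020-09-06, the stated rules do not make that a tolling event, so it is disregarded.
Nothing else in the chronology tolls or restarts the period.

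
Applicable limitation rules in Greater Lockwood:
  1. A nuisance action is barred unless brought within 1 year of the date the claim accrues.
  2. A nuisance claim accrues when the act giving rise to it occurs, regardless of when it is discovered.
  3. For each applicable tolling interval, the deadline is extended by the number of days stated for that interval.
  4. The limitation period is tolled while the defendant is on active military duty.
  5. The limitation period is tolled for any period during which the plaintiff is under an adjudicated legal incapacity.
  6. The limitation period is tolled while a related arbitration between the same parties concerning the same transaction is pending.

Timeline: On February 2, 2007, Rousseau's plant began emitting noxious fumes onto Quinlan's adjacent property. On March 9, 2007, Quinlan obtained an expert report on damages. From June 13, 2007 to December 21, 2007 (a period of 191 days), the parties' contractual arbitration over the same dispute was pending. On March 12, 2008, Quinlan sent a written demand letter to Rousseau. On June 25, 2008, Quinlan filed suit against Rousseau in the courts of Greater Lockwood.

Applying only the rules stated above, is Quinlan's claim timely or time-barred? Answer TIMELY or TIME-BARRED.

TIMELY

The claim accrued on February 2, 2007, when the wrongful act occurred.
1 year from February 2, 2007 is February 2, 2008.
Because the pending related arbitration ran from June 13, 2007 to December 21, 2007, the deadline is extended by 191 days to August 11, 2008.
None of the other events listed affects the running of the period under the stated rules.
Quinlan filed on June 25, 2008, before the August 11, 2008 deadline, so the action is timely.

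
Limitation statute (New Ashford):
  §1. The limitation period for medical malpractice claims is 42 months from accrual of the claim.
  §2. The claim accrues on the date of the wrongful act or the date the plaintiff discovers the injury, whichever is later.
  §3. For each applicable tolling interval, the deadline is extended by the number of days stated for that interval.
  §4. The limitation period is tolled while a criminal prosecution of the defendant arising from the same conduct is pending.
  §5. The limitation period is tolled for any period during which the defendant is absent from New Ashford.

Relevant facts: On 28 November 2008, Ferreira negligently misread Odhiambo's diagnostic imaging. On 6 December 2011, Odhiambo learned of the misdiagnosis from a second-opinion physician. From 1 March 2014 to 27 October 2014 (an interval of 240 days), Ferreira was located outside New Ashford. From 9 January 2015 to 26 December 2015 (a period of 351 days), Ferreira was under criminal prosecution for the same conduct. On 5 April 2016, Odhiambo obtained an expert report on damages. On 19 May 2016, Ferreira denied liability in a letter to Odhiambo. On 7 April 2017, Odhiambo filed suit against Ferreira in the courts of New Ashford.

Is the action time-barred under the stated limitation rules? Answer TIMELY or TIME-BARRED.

TIME-BARRED

Taking the later of the act (28 November 2008) and discovery (6 December 2011), the claim accrued on 6 December 2011.
42 months from 6 December 2011 is 6 June 2015.
The defendant's absence from the jurisdiction from 1 March 2014 to 27 October 2014 tolled the period for 240 days, extending the deadline to 1 February 2016.
Because the pending criminal prosecution ran from 9 January 2015 to 26 December 2015, the deadline is extended by 351 days to 17 January 2017.
Nothing else in the chronology tolls or restarts the period.
Odhiambo filed on 7 April 2017, after the 17 January 2017 deadline, so the action is time-barred.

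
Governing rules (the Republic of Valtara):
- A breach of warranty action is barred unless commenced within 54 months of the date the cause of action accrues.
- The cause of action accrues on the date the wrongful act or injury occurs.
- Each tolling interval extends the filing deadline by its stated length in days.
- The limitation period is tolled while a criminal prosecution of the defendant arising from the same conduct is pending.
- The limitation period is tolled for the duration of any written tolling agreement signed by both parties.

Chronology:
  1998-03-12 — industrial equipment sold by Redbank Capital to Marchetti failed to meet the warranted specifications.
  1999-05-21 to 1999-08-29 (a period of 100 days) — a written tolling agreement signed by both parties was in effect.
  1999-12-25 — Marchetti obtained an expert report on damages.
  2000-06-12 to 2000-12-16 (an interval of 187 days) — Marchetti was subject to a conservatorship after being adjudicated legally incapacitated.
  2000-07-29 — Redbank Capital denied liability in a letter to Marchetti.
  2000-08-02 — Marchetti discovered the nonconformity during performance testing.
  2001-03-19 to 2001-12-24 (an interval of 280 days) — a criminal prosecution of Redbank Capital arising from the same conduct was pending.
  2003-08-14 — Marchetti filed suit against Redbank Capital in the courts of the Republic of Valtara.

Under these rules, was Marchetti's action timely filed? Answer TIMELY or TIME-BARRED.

The claim accrued on 1998-03-12, when the wrongful act occurred; under the stated occurrence rule the 2000-08-02 discovery does not delay accrual.
The untolled deadline — 54 months after 1998-03-12 — is 2002-09-12.
The period was tolled for 100 days by the written tolling agreement (1999-05-21 to 1999-08-29), pushing the deadline to 2002-12-21.
The period was tolled for 280 days by the pending criminal prosecution (2001-03-19 to 2001-12-24), pushing the deadline to 2003-09-27.
No stated provision tolls the period for the plaintiff's incapacity, so the interval from 2000-06-12 to 2000-12-16 has no effect on the deadline.
The other events in the timeline have no effect on the limitation period under the stated rules.
Marchetti filed on 2003-08-14, before the 2003-09-27 deadline, so the action is timely.

TIMELY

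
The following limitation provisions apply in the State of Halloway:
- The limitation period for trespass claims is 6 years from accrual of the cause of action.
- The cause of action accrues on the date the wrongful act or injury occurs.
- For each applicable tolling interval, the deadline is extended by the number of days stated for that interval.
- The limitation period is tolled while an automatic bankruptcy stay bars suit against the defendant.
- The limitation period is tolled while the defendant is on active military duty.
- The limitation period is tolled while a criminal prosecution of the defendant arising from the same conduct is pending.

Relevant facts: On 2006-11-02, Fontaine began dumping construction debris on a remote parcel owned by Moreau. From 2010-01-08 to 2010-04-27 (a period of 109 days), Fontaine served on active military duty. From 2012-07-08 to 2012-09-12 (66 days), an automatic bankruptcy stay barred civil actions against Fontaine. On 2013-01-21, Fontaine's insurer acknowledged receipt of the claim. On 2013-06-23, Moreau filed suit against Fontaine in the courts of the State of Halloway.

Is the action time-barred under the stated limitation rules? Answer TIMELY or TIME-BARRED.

The limitation period began to run on 2006-11-02.
Adding the 6 years base period to 2006-11-02 gives a deadline of 2012-11-02, before any tolling.
Because the defendant's active military service ran from 2010-01-08 to 2010-04-27, the deadline is extended by 109 days to 2013-02-19.
The period was tolled for 66 days by the automatic bankruptcy stay (2012-07-08 to 2012-09-12), pushing the deadline to 2013-04-26.
None of the other events listed affects the running of the period under the stated rules.
Moreau filed on 2013-06-23, after the 2013-04-26 deadline, so the action is time-barred.

TIME-BARRED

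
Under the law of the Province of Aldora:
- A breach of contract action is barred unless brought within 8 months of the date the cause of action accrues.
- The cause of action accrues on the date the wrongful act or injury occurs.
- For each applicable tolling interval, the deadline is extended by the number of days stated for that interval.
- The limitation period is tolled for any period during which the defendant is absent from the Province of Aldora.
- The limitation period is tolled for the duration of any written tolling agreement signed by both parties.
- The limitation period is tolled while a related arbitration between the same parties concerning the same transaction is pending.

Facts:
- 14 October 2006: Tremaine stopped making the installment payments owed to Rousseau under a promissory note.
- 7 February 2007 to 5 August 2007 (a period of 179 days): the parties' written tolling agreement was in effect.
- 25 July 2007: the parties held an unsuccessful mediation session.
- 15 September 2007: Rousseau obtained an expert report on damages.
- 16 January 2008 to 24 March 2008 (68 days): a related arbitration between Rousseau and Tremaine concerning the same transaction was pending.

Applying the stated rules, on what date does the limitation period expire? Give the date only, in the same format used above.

10 December 2007

The cause of action accrued on 14 October 2006, the date of the act.
8 months from 14 October 2006 is 14 June 2007.
Because the written tolling agreement ran from 7 February 2007 to 5 August 2007, the deadline is extended by 179 days to 10 December 2007.
The pending related arbitration from 16 January 2008 to 24 March 2008 began after the period had already run on 10 December 2007, so it has no tolling effect.
The other events in the timeline have no effect on the limitation period under the stated rules.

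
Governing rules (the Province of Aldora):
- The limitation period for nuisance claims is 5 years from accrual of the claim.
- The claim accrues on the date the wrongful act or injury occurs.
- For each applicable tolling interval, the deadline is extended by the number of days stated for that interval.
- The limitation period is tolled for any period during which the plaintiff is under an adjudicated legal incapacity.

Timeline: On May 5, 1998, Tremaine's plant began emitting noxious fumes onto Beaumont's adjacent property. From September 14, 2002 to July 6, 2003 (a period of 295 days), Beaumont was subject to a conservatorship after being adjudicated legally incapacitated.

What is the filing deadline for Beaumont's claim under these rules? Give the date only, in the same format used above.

February 24, 2004

The limitation period began to run on May 5, 1998.
Adding the 5 years base period to May 5, 1998 gives a deadline of May 5, 2003, before any tolling.
The plaintiff's legal incapacity from September 14, 2002 to July 6, 2003 tolled the period for 295 days, extending the deadline to February 24, 2004.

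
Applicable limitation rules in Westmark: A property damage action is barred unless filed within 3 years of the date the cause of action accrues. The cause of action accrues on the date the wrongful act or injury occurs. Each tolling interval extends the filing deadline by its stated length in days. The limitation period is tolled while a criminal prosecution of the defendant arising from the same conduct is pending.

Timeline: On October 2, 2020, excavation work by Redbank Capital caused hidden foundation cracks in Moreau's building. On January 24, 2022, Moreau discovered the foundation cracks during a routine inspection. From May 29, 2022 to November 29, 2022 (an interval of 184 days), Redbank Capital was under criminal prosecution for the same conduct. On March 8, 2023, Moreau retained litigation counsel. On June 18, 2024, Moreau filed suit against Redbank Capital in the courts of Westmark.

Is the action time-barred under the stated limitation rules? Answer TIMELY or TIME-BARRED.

Because the rule ties accrual to occurrence, the claim accrued on October 2, 2020, not on the January 24, 2022 discovery date.
The untolled deadline — 3 years after October 2, 2020 — is October 2, 2023.
The pending criminal prosecution from May 29, 2022 to November 29, 2022 tolled the period for 184 days, extending the deadline to April 3, 2024.
The other events in the timeline have no effect on the limitation period under the stated rules.
The June 18, 2024 filing falls after the April 3, 2024 deadline; the claim is time-barred.

TIME-BARRED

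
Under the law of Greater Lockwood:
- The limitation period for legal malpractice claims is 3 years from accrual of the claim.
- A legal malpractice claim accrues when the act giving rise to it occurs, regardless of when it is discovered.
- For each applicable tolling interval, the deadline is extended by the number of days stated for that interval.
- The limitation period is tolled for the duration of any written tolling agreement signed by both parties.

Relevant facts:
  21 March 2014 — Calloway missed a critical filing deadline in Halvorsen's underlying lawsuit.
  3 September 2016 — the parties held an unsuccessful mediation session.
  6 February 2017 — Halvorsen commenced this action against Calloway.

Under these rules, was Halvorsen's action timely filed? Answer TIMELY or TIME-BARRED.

The claim accrued on 21 March 2014, when the wrongful act occurred.
The untolled deadline — 3 years after 21 March 2014 — is 21 March 2017.
None of the other events listed affects the running of the period under the stated rules.
Halvorsen filed on 6 February 2017, before the 21 March 2017 deadline, so the action is timely.

TIMELY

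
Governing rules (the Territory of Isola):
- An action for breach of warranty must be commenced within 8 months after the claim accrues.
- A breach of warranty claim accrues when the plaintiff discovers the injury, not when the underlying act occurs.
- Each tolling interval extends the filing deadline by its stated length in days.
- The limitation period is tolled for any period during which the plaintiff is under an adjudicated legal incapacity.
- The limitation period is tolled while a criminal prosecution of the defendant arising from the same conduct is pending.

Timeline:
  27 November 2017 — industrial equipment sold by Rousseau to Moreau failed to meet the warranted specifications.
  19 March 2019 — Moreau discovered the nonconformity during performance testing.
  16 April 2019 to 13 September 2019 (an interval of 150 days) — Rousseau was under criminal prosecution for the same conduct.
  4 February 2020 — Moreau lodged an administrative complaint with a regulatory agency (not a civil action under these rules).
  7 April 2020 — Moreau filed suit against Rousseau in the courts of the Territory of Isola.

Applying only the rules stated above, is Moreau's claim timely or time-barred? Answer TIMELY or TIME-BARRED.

TIMELY

Accrual is tied to discovery, so the period began on 19 March 2019 rather than on 27 November 2017 when the act occurred.
The untolled deadline — 8 months after 19 March 2019 — is 19 November 2019.
Because the pending criminal prosecution ran from 16 April 2019 to 13 September 2019, the deadline is extended by 150 days to 17 April 2020.
The other events in the timeline have no effect on the limitation period under the stated rules.
Filing on 7 April 2020 beat the 17 April 2020 deadline — the action is timely.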